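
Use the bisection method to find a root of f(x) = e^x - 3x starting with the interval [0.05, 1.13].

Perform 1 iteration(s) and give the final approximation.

f(x) = e^x - 3x
Initial interval: [0.05, 1.13]

Iteration 1:
  c_1 = (0.050000 + 1.130000)/2 = 0.590000
  f(c_1) = f(0.590000) = 0.033988
  f(a) × f(c) ≥ 0, new interval: [0.590000, 1.130000]

After 1 iteration(s), the approximation is c_1 = 0.590000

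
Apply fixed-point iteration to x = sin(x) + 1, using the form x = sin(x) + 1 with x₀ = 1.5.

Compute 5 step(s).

Equation: x = sin(x) + 1
Fixed-point form: x = sin(x) + 1
x₀ = 1.5

x_1 = g(1.500000) = 1.997495
x_2 = g(1.997495) = 1.910337
x_3 = g(1.910337) = 1.942908
x_4 = g(1.942908) = 1.931562
x_5 = g(1.931562) = 1.935627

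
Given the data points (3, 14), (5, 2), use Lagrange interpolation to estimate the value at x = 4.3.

Lagrange interpolation formula:
P(x) = Σ yᵢ × Lᵢ(x)
where Lᵢ(x) = Π_{j≠i} (x - xⱼ)/(xᵢ - xⱼ)

L_0(4.3) = (4.3 - 5)/(3 - 5) = 0.350000
L_1(4.3) = (4.3 - 3)/(5 - 3) = 0.650000

P(4.3) = 14×L_0(4.3) + 2×L_1(4.3)
P(4.3) = 6.200000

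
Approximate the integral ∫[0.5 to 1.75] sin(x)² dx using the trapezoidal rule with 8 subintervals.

f(x) = sin(x)²
a = 0.5, b = 1.75, n = 8
h = (b - a)/n = 0.156250

Trapezoidal rule: (h/2)[f(x₀) + 2f(x₁) + 2f(x₂) + ... + f(xₙ)]

x_0 = 0.5000, f(x_0) = 0.229849, coefficient = 1
x_1 = 0.6562, f(x_1) = 0.372283, coefficient = 2
x_2 = 0.8125, f(x_2) = 0.527089, coefficient = 2
x_3 = 0.9688, f(x_3) = 0.679270, coefficient = 2
x_4 = 1.1250, f(x_4) = 0.814087, coefficient = 2
x_5 = 1.2812, f(x_5) = 0.918480, coefficient = 2
x_6 = 1.4375, f(x_6) = 0.982337, coefficient = 2
x_7 = 1.5938, f(x_7) = 0.999473, coefficient = 2
x_8 = 1.7500, f(x_8) = 0.968228, coefficient = 1

I ≈ (0.156250/2) × 11.784115 = 0.920634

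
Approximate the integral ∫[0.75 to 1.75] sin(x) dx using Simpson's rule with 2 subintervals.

f(x) = sin(x)
a = 0.75, b = 1.75, n = 2
h = (b - a)/n = 0.500000

Simpson's rule: (h/3)[f(x₀) + 4f(x₁) + 2f(x₂) + ... + f(xₙ)]

x_0 = 0.7500, f(x_0) = 0.681639, coefficient = 1
x_1 = 1.2500, f(x_1) = 0.948985, coefficient = 4
x_2 = 1.7500, f(x_2) = 0.983986, coefficient = 1

I ≈ (0.500000/3) × 5.461563 = 0.910261
Exact value: 0.909935
Error: 0.000326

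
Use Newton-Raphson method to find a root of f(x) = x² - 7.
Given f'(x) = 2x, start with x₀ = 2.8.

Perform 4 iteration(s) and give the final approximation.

f(x) = x² - 7
f'(x) = 2x
x₀ = 2.8

Newton-Raphson formula: x_{n+1} = x_n - f(x_n)/f'(x_n)

Iteration 1:
  f(2.800000) = 0.840000
  f'(2.800000) = 5.600000
  x_1 = 2.800000 - 0.840000/5.600000 = 2.650000
Iteration 2:
  f(2.650000) = 0.022500
  f'(2.650000) = 5.300000
  x_2 = 2.650000 - 0.022500/5.300000 = 2.645755
Iteration 3:
  f(2.645755) = 0.000018
  f'(2.645755) = 5.291509
  x_3 = 2.645755 - 0.000018/5.291509 = 2.645751
Iteration 4:
  f(2.645751) = 0.000000
  f'(2.645751) = 5.291503
  x_4 = 2.645751 - 0.000000/5.291503 = 2.645751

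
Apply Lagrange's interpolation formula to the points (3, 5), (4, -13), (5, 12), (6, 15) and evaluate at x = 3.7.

Lagrange interpolation formula:
P(x) = Σ yᵢ × Lᵢ(x)
where Lᵢ(x) = Π_{j≠i} (x - xⱼ)/(xᵢ - xⱼ)

L_0(3.7) = (3.7 - 4)/(3 - 4) × (3.7 - 5)/(3 - 5) × (3.7 - 6)/(3 - 6) = 0.149500
L_1(3.7) = (3.7 - 3)/(4 - 3) × (3.7 - 5)/(4 - 5) × (3.7 - 6)/(4 - 6) = 1.046500
L_2(3.7) = (3.7 - 3)/(5 - 3) × (3.7 - 4)/(5 - 4) × (3.7 - 6)/(5 - 6) = -0.241500
L_3(3.7) = (3.7 - 3)/(6 - 3) × (3.7 - 4)/(6 - 4) × (3.7 - 5)/(6 - 5) = 0.045500

P(3.7) = 5×L_0(3.7) + (-13)×L_1(3.7) + 12×L_2(3.7) + 15×L_3(3.7)
P(3.7) = -15.072500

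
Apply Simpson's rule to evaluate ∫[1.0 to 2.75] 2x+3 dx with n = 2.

f(x) = 2x+3
a = 1.0, b = 2.75, n = 2
h = (b - a)/n = 0.875000

Simpson's rule: (h/3)[f(x₀) + 4f(x₁) + 2f(x₂) + ... + f(xₙ)]

x_0 = 1.0000, f(x_0) = 5.000000, coefficient = 1
x_1 = 1.8750, f(x_1) = 6.750000, coefficient = 4
x_2 = 2.7500, f(x_2) = 8.500000, coefficient = 1

I ≈ (0.875000/3) × 40.500000 = 11.812500
Exact value: 11.812500
Error: 0.000000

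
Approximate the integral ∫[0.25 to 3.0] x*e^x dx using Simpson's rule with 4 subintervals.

f(x) = x*e^x
a = 0.25, b = 3.0, n = 4
h = (b - a)/n = 0.687500

Simpson's rule: (h/3)[f(x₀) + 4f(x₁) + 2f(x₂) + ... + f(xₙ)]

x_0 = 0.2500, f(x_0) = 0.321006, coefficient = 1
x_1 = 0.9375, f(x_1) = 2.393990, coefficient = 4
x_2 = 1.6250, f(x_2) = 8.252431, coefficient = 2
x_3 = 2.3125, f(x_3) = 23.355423, coefficient = 4
x_4 = 3.0000, f(x_4) = 60.256611, coefficient = 1

I ≈ (0.687500/3) × 180.080130 = 41.268363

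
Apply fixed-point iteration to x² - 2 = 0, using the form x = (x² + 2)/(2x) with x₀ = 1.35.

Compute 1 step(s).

Equation: x² - 2 = 0
Fixed-point form: x = (x² + 2)/(2x)
x₀ = 1.35

x_1 = g(1.350000) = 1.415741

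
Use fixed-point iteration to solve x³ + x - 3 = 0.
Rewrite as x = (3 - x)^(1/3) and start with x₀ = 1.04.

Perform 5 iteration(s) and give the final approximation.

Equation: x³ + x - 3 = 0
Fixed-point form: x = (3 - x)^(1/3)
x₀ = 1.04

x_1 = g(1.040000) = 1.251465
x_2 = g(1.251465) = 1.204735
x_3 = g(1.204735) = 1.215373
x_4 = g(1.215373) = 1.212967
x_5 = g(1.212967) = 1.213512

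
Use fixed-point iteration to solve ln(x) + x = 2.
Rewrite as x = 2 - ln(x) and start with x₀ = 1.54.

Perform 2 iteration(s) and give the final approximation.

Equation: ln(x) + x = 2
Fixed-point form: x = 2 - ln(x)
x₀ = 1.54

x_1 = g(1.540000) = 1.568218
x_2 = g(1.568218) = 1.550060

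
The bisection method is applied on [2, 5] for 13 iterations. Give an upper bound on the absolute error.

Bisection error bound: |error| ≤ (b-a)/2^n
|error| ≤ (5 - 2)/2^13 = 3/2^13
|error| ≤ 0.0003662109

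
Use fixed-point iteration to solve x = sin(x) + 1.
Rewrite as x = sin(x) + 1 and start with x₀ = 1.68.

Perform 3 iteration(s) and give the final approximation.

Equation: x = sin(x) + 1
Fixed-point form: x = sin(x) + 1
x₀ = 1.68

x_1 = g(1.680000) = 1.994043
x_2 = g(1.994043) = 1.911760
x_3 = g(1.911760) = 1.942433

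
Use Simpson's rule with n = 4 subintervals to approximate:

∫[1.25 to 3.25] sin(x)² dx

f(x) = sin(x)²
a = 1.25, b = 3.25, n = 4
h = (b - a)/n = 0.500000

Simpson's rule: (h/3)[f(x₀) + 4f(x₁) + 2f(x₂) + ... + f(xₙ)]

x_0 = 1.2500, f(x_0) = 0.900572, coefficient = 1
x_1 = 1.7500, f(x_1) = 0.968228, coefficient = 4
x_2 = 2.2500, f(x_2) = 0.605398, coefficient = 2
x_3 = 2.7500, f(x_3) = 0.145665, coefficient = 4
x_4 = 3.2500, f(x_4) = 0.011706, coefficient = 1

I ≈ (0.500000/3) × 6.578648 = 1.096441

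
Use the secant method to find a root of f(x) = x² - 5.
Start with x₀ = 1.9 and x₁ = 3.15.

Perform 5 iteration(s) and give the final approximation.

f(x) = x² - 5
x₀ = 1.9, x₁ = 3.15

Secant formula: x_{n+1} = x_n - f(x_n)(x_n - x_{n-1})/(f(x_n) - f(x_{n-1}))

Iteration 1:
  f(1.900000) = -1.390000
  f(3.150000) = 4.922500
  x_2 = 3.150000 - 4.922500×(3.150000 - 1.900000)/(4.922500 - (-1.390000))
       = 2.175248
Iteration 2:
  f(3.150000) = 4.922500
  f(2.175248) = -0.268298
  x_3 = 2.175248 - (-0.268298)×(2.175248 - 3.150000)/(-0.268298 - 4.922500)
       = 2.225630
Iteration 3:
  f(2.175248) = -0.268298
  f(2.225630) = -0.046572
  x_4 = 2.225630 - (-0.046572)×(2.225630 - 2.175248)/(-0.046572 - (-0.268298))
       = 2.236212
Iteration 4:
  f(2.225630) = -0.046572
  f(2.236212) = 0.000645
  x_5 = 2.236212 - 0.000645×(2.236212 - 2.225630)/(0.000645 - (-0.046572))
       = 2.236068
Iteration 5:
  f(2.236212) = 0.000645
  f(2.236068) = -0.000002
  x_6 = 2.236068 - (-0.000002)×(2.236068 - 2.236212)/(-0.000002 - 0.000645)
       = 2.236068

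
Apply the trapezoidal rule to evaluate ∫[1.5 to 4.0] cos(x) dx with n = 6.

f(x) = cos(x)
a = 1.5, b = 4.0, n = 6
h = (b - a)/n = 0.416667

Trapezoidal rule: (h/2)[f(x₀) + 2f(x₁) + 2f(x₂) + ... + f(xₙ)]

x_0 = 1.5000, f(x_0) = 0.070737, coefficient = 1
x_1 = 1.9167, f(x_1) = -0.339016, coefficient = 2
x_2 = 2.3333, f(x_2) = -0.690758, coefficient = 2
x_3 = 2.7500, f(x_3) = -0.924302, coefficient = 2
x_4 = 3.1667, f(x_4) = -0.999686, coefficient = 2
x_5 = 3.5833, f(x_5) = -0.904009, coefficient = 2
x_6 = 4.0000, f(x_6) = -0.653644, coefficient = 1

I ≈ (0.416667/2) × -8.298448 = -1.728843
Exact value: -1.754297
Error: 0.025454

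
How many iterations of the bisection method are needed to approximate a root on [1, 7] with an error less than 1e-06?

We need (b-a)/2^n ≤ 1e-06
(7 - 1)/2^n ≤ 1e-06
6/2^n ≤ 1e-06
2^n ≥ 6000000
n ≥ log₂(6000000) = 22.52
n ≥ 23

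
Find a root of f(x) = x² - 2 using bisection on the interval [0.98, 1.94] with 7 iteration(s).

f(x) = x² - 2
Initial interval: [0.98, 1.94]

Iteration 1:
  c_1 = (0.980000 + 1.940000)/2 = 1.460000
  f(c_1) = f(1.460000) = 0.131600
  f(a) × f(c) < 0, new interval: [0.980000, 1.460000]
Iteration 2:
  c_2 = (0.980000 + 1.460000)/2 = 1.220000
  f(c_2) = f(1.220000) = -0.511600
  f(a) × f(c) ≥ 0, new interval: [1.220000, 1.460000]
Iteration 3:
  c_3 = (1.220000 + 1.460000)/2 = 1.340000
  f(c_3) = f(1.340000) = -0.204400
  f(a) × f(c) ≥ 0, new interval: [1.340000, 1.460000]
Iteration 4:
  c_4 = (1.340000 + 1.460000)/2 = 1.400000
  f(c_4) = f(1.400000) = -0.040000
  f(a) × f(c) ≥ 0, new interval: [1.400000, 1.460000]
Iteration 5:
  c_5 = (1.400000 + 1.460000)/2 = 1.430000
  f(c_5) = f(1.430000) = 0.044900
  f(a) × f(c) < 0, new interval: [1.400000, 1.430000]
Iteration 6:
  c_6 = (1.400000 + 1.430000)/2 = 1.415000
  f(c_6) = f(1.415000) = 0.002225
  f(a) × f(c) < 0, new interval: [1.400000, 1.415000]
Iteration 7:
  c_7 = (1.400000 + 1.415000)/2 = 1.407500
  f(c_7) = f(1.407500) = -0.018944
  f(a) × f(c) ≥ 0, new interval: [1.407500, 1.415000]

After 7 iteration(s), the approximation is c_7 = 1.407500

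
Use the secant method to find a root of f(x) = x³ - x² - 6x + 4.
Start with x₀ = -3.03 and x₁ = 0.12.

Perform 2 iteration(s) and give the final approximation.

f(x) = x³ - x² - 6x + 4
x₀ = -3.03, x₁ = 0.12

Secant formula: x_{n+1} = x_n - f(x_n)(x_n - x_{n-1})/(f(x_n) - f(x_{n-1}))

Iteration 1:
  f(-3.030000) = -14.819027
  f(0.120000) = 3.267328
  x_2 = 0.120000 - 3.267328×(0.120000 - (-3.030000))/(3.267328 - (-14.819027))
       = -0.449052
Iteration 2:
  f(0.120000) = 3.267328
  f(-0.449052) = 6.402116
  x_3 = -0.449052 - 6.402116×(-0.449052 - 0.120000)/(6.402116 - 3.267328)
       = 0.713112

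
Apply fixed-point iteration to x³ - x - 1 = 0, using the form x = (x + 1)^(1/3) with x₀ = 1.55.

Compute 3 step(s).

Equation: x³ - x - 1 = 0
Fixed-point form: x = (x + 1)^(1/3)
x₀ = 1.55

x_1 = g(1.550000) = 1.366197
x_2 = g(1.366197) = 1.332550
x_3 = g(1.332550) = 1.326204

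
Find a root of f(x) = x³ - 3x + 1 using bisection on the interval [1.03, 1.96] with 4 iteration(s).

f(x) = x³ - 3x + 1
Initial interval: [1.03, 1.96]

Iteration 1:
  c_1 = (1.030000 + 1.960000)/2 = 1.495000
  f(c_1) = f(1.495000) = -0.143638
  f(a) × f(c) ≥ 0, new interval: [1.495000, 1.960000]
Iteration 2:
  c_2 = (1.495000 + 1.960000)/2 = 1.727500
  f(c_2) = f(1.727500) = 0.972803
  f(a) × f(c) < 0, new interval: [1.495000, 1.727500]
Iteration 3:
  c_3 = (1.495000 + 1.727500)/2 = 1.611250
  f(c_3) = f(1.611250) = 0.349259
  f(a) × f(c) < 0, new interval: [1.495000, 1.611250]
Iteration 4:
  c_4 = (1.495000 + 1.611250)/2 = 1.553125
  f(c_4) = f(1.553125) = 0.087069
  f(a) × f(c) < 0, new interval: [1.495000, 1.553125]

After 4 iteration(s), the approximation is c_4 = 1.553125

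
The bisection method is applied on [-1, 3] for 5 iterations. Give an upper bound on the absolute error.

Bisection error bound: |error| ≤ (b-a)/2^n
|error| ≤ (3 - (-1))/2^5 = 4/2^5
|error| ≤ 0.1250000000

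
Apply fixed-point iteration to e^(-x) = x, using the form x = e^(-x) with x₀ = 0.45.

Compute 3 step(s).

Equation: e^(-x) = x
Fixed-point form: x = e^(-x)
x₀ = 0.45

x_1 = g(0.450000) = 0.637628
x_2 = g(0.637628) = 0.528545
x_3 = g(0.528545) = 0.589462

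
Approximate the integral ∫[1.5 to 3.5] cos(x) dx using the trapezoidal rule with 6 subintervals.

f(x) = cos(x)
a = 1.5, b = 3.5, n = 6
h = (b - a)/n = 0.333333

Trapezoidal rule: (h/2)[f(x₀) + 2f(x₁) + 2f(x₂) + ... + f(xₙ)]

x_0 = 1.5000, f(x_0) = 0.070737, coefficient = 1
x_1 = 1.8333, f(x_1) = -0.259531, coefficient = 2
x_2 = 2.1667, f(x_2) = -0.561229, coefficient = 2
x_3 = 2.5000, f(x_3) = -0.801144, coefficient = 2
x_4 = 2.8333, f(x_4) = -0.952863, coefficient = 2
x_5 = 3.1667, f(x_5) = -0.999686, coefficient = 2
x_6 = 3.5000, f(x_6) = -0.936457, coefficient = 1

I ≈ (0.333333/2) × -8.014626 = -1.335771
Exact value: -1.348278
Error: 0.012507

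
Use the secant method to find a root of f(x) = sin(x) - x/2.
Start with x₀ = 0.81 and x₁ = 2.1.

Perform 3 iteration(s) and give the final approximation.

f(x) = sin(x) - x/2
x₀ = 0.81, x₁ = 2.1

Secant formula: x_{n+1} = x_n - f(x_n)(x_n - x_{n-1})/(f(x_n) - f(x_{n-1}))

Iteration 1:
  f(0.810000) = 0.319287
  f(2.100000) = -0.186791
  x_2 = 2.100000 - (-0.186791)×(2.100000 - 0.810000)/(-0.186791 - 0.319287)
       = 1.623868
Iteration 2:
  f(2.100000) = -0.186791
  f(1.623868) = 0.186658
  x_3 = 1.623868 - 0.186658×(1.623868 - 2.100000)/(0.186658 - (-0.186791))
       = 1.861849
Iteration 3:
  f(1.623868) = 0.186658
  f(1.861849) = 0.027017
  x_4 = 1.861849 - 0.027017×(1.861849 - 1.623868)/(0.027017 - 0.186658)
       = 1.902125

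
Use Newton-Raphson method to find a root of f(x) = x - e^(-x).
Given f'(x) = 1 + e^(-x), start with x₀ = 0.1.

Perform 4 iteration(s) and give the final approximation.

f(x) = x - e^(-x)
f'(x) = 1 + e^(-x)
x₀ = 0.1

Newton-Raphson formula: x_{n+1} = x_n - f(x_n)/f'(x_n)

Iteration 1:
  f(0.100000) = -0.804837
  f'(0.100000) = 1.904837
  x_1 = 0.100000 - (-0.804837)/1.904837 = 0.522523
Iteration 2:
  f(0.522523) = -0.070500
  f'(0.522523) = 1.593023
  x_2 = 0.522523 - (-0.070500)/1.593023 = 0.566778
Iteration 3:
  f(0.566778) = -0.000572
  f'(0.566778) = 1.567350
  x_3 = 0.566778 - (-0.000572)/1.567350 = 0.567143
Iteration 4:
  f(0.567143) = 0.000000
  f'(0.567143) = 1.567143
  x_4 = 0.567143 - 0.000000/1.567143 = 0.567143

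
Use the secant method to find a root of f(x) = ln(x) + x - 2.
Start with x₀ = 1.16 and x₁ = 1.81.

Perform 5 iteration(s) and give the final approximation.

f(x) = ln(x) + x - 2
x₀ = 1.16, x₁ = 1.81

Secant formula: x_{n+1} = x_n - f(x_n)(x_n - x_{n-1})/(f(x_n) - f(x_{n-1}))

Iteration 1:
  f(1.160000) = -0.691580
  f(1.810000) = 0.403327
  x_2 = 1.810000 - 0.403327×(1.810000 - 1.160000)/(0.403327 - (-0.691580))
       = 1.570562
Iteration 2:
  f(1.810000) = 0.403327
  f(1.570562) = 0.021995
  x_3 = 1.570562 - 0.021995×(1.570562 - 1.810000)/(0.021995 - 0.403327)
       = 1.556751
Iteration 3:
  f(1.570562) = 0.021995
  f(1.556751) = -0.000648
  x_4 = 1.556751 - (-0.000648)×(1.556751 - 1.570562)/(-0.000648 - 0.021995)
       = 1.557146
Iteration 4:
  f(1.556751) = -0.000648
  f(1.557146) = 0.000001
  x_5 = 1.557146 - 0.000001×(1.557146 - 1.556751)/(0.000001 - (-0.000648))
       = 1.557146
Iteration 5:
  f(1.557146) = 0.000001
  f(1.557146) = 0.000000
  x_6 = 1.557146 - 0.000000×(1.557146 - 1.557146)/(0.000000 - 0.000001)
       = 1.557146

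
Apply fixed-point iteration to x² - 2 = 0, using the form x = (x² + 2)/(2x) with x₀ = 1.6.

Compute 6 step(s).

Equation: x² - 2 = 0
Fixed-point form: x = (x² + 2)/(2x)
x₀ = 1.6

x_1 = g(1.600000) = 1.425000
x_2 = g(1.425000) = 1.414254
x_3 = g(1.414254) = 1.414214
x_4 = g(1.414214) = 1.414214
x_5 = g(1.414214) = 1.414214
x_6 = g(1.414214) = 1.414214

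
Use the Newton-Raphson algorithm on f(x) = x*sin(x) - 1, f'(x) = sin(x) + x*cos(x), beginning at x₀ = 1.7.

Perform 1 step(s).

f(x) = x*sin(x) - 1
f'(x) = sin(x) + x*cos(x)
x₀ = 1.7

Newton-Raphson formula: x_{n+1} = x_n - f(x_n)/f'(x_n)

Iteration 1:
  f(1.700000) = 0.685830
  f'(1.700000) = 0.772629
  x_1 = 1.700000 - 0.685830/0.772629 = 0.812342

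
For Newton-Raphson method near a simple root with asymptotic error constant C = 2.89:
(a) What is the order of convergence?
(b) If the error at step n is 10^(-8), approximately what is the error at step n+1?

(a) Newton-Raphson has quadratic (order 2) convergence near simple roots.
    This means |e_{n+1}| ≈ C|e_n|².

(b) With |e_n| = 10^(-8) and C = 2.89:
    |e_{n+1}| ≈ 2.89 × (10^(-8))² = 2.89 × 10^(-16)

(a) 2 (quadratic); (b) |e_{n+1}| ≈ 2.890e-16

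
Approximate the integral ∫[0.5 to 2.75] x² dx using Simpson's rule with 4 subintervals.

f(x) = x²
a = 0.5, b = 2.75, n = 4
h = (b - a)/n = 0.562500

Simpson's rule: (h/3)[f(x₀) + 4f(x₁) + 2f(x₂) + ... + f(xₙ)]

x_0 = 0.5000, f(x_0) = 0.250000, coefficient = 1
x_1 = 1.0625, f(x_1) = 1.128906, coefficient = 4
x_2 = 1.6250, f(x_2) = 2.640625, coefficient = 2
x_3 = 2.1875, f(x_3) = 4.785156, coefficient = 4
x_4 = 2.7500, f(x_4) = 7.562500, coefficient = 1

I ≈ (0.562500/3) × 36.750000 = 6.890625
Exact value: 6.890625
Error: 0.000000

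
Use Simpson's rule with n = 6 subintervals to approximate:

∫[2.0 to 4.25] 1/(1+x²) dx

f(x) = 1/(1+x²)
a = 2.0, b = 4.25, n = 6
h = (b - a)/n = 0.375000

Simpson's rule: (h/3)[f(x₀) + 4f(x₁) + 2f(x₂) + ... + f(xₙ)]

x_0 = 2.0000, f(x_0) = 0.200000, coefficient = 1
x_1 = 2.3750, f(x_1) = 0.150588, coefficient = 4
x_2 = 2.7500, f(x_2) = 0.116788, coefficient = 2
x_3 = 3.1250, f(x_3) = 0.092888, coefficient = 4
x_4 = 3.5000, f(x_4) = 0.075472, coefficient = 2
x_5 = 3.8750, f(x_5) = 0.062439, coefficient = 4
x_6 = 4.2500, f(x_6) = 0.052459, coefficient = 1

I ≈ (0.375000/3) × 1.860641 = 0.232580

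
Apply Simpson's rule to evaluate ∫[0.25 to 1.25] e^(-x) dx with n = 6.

f(x) = e^(-x)
a = 0.25, b = 1.25, n = 6
h = (b - a)/n = 0.166667

Simpson's rule: (h/3)[f(x₀) + 4f(x₁) + 2f(x₂) + ... + f(xₙ)]

x_0 = 0.2500, f(x_0) = 0.778801, coefficient = 1
x_1 = 0.4167, f(x_1) = 0.659241, coefficient = 4
x_2 = 0.5833, f(x_2) = 0.558035, coefficient = 2
x_3 = 0.7500, f(x_3) = 0.472367, coefficient = 4
x_4 = 0.9167, f(x_4) = 0.399850, coefficient = 2
x_5 = 1.0833, f(x_5) = 0.338465, coefficient = 4
x_6 = 1.2500, f(x_6) = 0.286505, coefficient = 1

I ≈ (0.166667/3) × 8.861366 = 0.492298
Exact value: 0.492296
Error: 0.000002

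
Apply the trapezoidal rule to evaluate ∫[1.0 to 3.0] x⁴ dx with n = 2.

f(x) = x⁴
a = 1.0, b = 3.0, n = 2
h = (b - a)/n = 1.000000

Trapezoidal rule: (h/2)[f(x₀) + 2f(x₁) + 2f(x₂) + ... + f(xₙ)]

x_0 = 1.0000, f(x_0) = 1.000000, coefficient = 1
x_1 = 2.0000, f(x_1) = 16.000000, coefficient = 2
x_2 = 3.0000, f(x_2) = 81.000000, coefficient = 1

I ≈ (1.000000/2) × 114.000000 = 57.000000
Exact value: 48.400000
Error: 8.600000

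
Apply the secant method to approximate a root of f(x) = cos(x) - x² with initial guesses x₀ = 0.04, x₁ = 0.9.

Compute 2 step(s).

f(x) = cos(x) - x²
x₀ = 0.04, x₁ = 0.9

Secant formula: x_{n+1} = x_n - f(x_n)(x_n - x_{n-1})/(f(x_n) - f(x_{n-1}))

Iteration 1:
  f(0.040000) = 0.997600
  f(0.900000) = -0.188390
  x_2 = 0.900000 - (-0.188390)×(0.900000 - 0.040000)/(-0.188390 - 0.997600)
       = 0.763392
Iteration 2:
  f(0.900000) = -0.188390
  f(0.763392) = 0.139727
  x_3 = 0.763392 - 0.139727×(0.763392 - 0.900000)/(0.139727 - (-0.188390))
       = 0.821566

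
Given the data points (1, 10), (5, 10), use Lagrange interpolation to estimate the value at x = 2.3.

Lagrange interpolation formula:
P(x) = Σ yᵢ × Lᵢ(x)
where Lᵢ(x) = Π_{j≠i} (x - xⱼ)/(xᵢ - xⱼ)

L_0(2.3) = (2.3 - 5)/(1 - 5) = 0.675000
L_1(2.3) = (2.3 - 1)/(5 - 1) = 0.325000

P(2.3) = 10×L_0(2.3) + 10×L_1(2.3)
P(2.3) = 10.000000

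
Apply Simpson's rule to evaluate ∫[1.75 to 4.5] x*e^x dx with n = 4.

f(x) = x*e^x
a = 1.75, b = 4.5, n = 4
h = (b - a)/n = 0.687500

Simpson's rule: (h/3)[f(x₀) + 4f(x₁) + 2f(x₂) + ... + f(xₙ)]

x_0 = 1.7500, f(x_0) = 10.070555, coefficient = 1
x_1 = 2.4375, f(x_1) = 27.895710, coefficient = 4
x_2 = 3.1250, f(x_2) = 71.124672, coefficient = 2
x_3 = 3.8125, f(x_3) = 172.566927, coefficient = 4
x_4 = 4.5000, f(x_4) = 405.077091, coefficient = 1

I ≈ (0.687500/3) × 1359.247538 = 311.494227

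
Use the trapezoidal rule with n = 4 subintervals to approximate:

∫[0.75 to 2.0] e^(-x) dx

f(x) = e^(-x)
a = 0.75, b = 2.0, n = 4
h = (b - a)/n = 0.312500

Trapezoidal rule: (h/2)[f(x₀) + 2f(x₁) + 2f(x₂) + ... + f(xₙ)]

x_0 = 0.7500, f(x_0) = 0.472367, coefficient = 1
x_1 = 1.0625, f(x_1) = 0.345591, coefficient = 2
x_2 = 1.3750, f(x_2) = 0.252840, coefficient = 2
x_3 = 1.6875, f(x_3) = 0.184981, coefficient = 2
x_4 = 2.0000, f(x_4) = 0.135335, coefficient = 1

I ≈ (0.312500/2) × 2.174525 = 0.339770
Exact value: 0.337031
Error: 0.002738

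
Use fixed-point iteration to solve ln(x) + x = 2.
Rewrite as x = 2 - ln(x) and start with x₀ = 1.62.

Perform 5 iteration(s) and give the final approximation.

Equation: ln(x) + x = 2
Fixed-point form: x = 2 - ln(x)
x₀ = 1.62

x_1 = g(1.620000) = 1.517574
x_2 = g(1.517574) = 1.582887
x_3 = g(1.582887) = 1.540750
x_4 = g(1.540750) = 1.567731
x_5 = g(1.567731) = 1.550371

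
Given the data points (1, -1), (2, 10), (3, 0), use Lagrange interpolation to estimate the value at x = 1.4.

Lagrange interpolation formula:
P(x) = Σ yᵢ × Lᵢ(x)
where Lᵢ(x) = Π_{j≠i} (x - xⱼ)/(xᵢ - xⱼ)

L_0(1.4) = (1.4 - 2)/(1 - 2) × (1.4 - 3)/(1 - 3) = 0.480000
L_1(1.4) = (1.4 - 1)/(2 - 1) × (1.4 - 3)/(2 - 3) = 0.640000
L_2(1.4) = (1.4 - 1)/(3 - 1) × (1.4 - 2)/(3 - 2) = -0.120000

P(1.4) = (-1)×L_0(1.4) + 10×L_1(1.4) + 0×L_2(1.4)
P(1.4) = 5.920000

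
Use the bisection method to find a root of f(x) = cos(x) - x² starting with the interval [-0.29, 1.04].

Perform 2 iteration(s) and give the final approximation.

f(x) = cos(x) - x²
Initial interval: [-0.29, 1.04]

Iteration 1:
  c_1 = (-0.290000 + 1.040000)/2 = 0.375000
  f(c_1) = f(0.375000) = 0.789883
  f(a) × f(c) ≥ 0, new interval: [0.375000, 1.040000]
Iteration 2:
  c_2 = (0.375000 + 1.040000)/2 = 0.707500
  f(c_2) = f(0.707500) = 0.259433
  f(a) × f(c) ≥ 0, new interval: [0.707500, 1.040000]

After 2 iteration(s), the approximation is c_2 = 0.707500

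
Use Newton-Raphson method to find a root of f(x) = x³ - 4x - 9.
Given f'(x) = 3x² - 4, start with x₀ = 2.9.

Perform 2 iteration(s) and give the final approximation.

f(x) = x³ - 4x - 9
f'(x) = 3x² - 4
x₀ = 2.9

Newton-Raphson formula: x_{n+1} = x_n - f(x_n)/f'(x_n)

Iteration 1:
  f(2.900000) = 3.789000
  f'(2.900000) = 21.230000
  x_1 = 2.900000 - 3.789000/21.230000 = 2.721526
Iteration 2:
  f(2.721526) = 0.271435
  f'(2.721526) = 18.220114
  x_2 = 2.721526 - 0.271435/18.220114 = 2.706629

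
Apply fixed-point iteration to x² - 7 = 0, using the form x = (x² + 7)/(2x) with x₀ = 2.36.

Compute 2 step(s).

Equation: x² - 7 = 0
Fixed-point form: x = (x² + 7)/(2x)
x₀ = 2.36

x_1 = g(2.360000) = 2.663051
x_2 = g(2.663051) = 2.645808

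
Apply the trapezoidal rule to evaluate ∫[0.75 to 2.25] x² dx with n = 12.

f(x) = x²
a = 0.75, b = 2.25, n = 12
h = (b - a)/n = 0.125000

Trapezoidal rule: (h/2)[f(x₀) + 2f(x₁) + 2f(x₂) + ... + f(xₙ)]

x_0 = 0.7500, f(x_0) = 0.562500, coefficient = 1
x_1 = 0.8750, f(x_1) = 0.765625, coefficient = 2
x_2 = 1.0000, f(x_2) = 1.000000, coefficient = 2
x_3 = 1.1250, f(x_3) = 1.265625, coefficient = 2
x_4 = 1.2500, f(x_4) = 1.562500, coefficient = 2
x_5 = 1.3750, f(x_5) = 1.890625, coefficient = 2
x_6 = 1.5000, f(x_6) = 2.250000, coefficient = 2
x_7 = 1.6250, f(x_7) = 2.640625, coefficient = 2
x_8 = 1.7500, f(x_8) = 3.062500, coefficient = 2
x_9 = 1.8750, f(x_9) = 3.515625, coefficient = 2
x_10 = 2.0000, f(x_10) = 4.000000, coefficient = 2
x_11 = 2.1250, f(x_11) = 4.515625, coefficient = 2
x_12 = 2.2500, f(x_12) = 5.062500, coefficient = 1

I ≈ (0.125000/2) × 58.562500 = 3.660156
Exact value: 3.656250
Error: 0.003906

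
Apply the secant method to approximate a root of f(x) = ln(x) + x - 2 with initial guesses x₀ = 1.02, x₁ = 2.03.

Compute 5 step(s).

f(x) = ln(x) + x - 2
x₀ = 1.02, x₁ = 2.03

Secant formula: x_{n+1} = x_n - f(x_n)(x_n - x_{n-1})/(f(x_n) - f(x_{n-1}))

Iteration 1:
  f(1.020000) = -0.960197
  f(2.030000) = 0.738036
  x_2 = 2.030000 - 0.738036×(2.030000 - 1.020000)/(0.738036 - (-0.960197))
       = 1.591064
Iteration 2:
  f(2.030000) = 0.738036
  f(1.591064) = 0.055467
  x_3 = 1.591064 - 0.055467×(1.591064 - 2.030000)/(0.055467 - 0.738036)
       = 1.555395
Iteration 3:
  f(1.591064) = 0.055467
  f(1.555395) = -0.002875
  x_4 = 1.555395 - (-0.002875)×(1.555395 - 1.591064)/(-0.002875 - 0.055467)
       = 1.557153
Iteration 4:
  f(1.555395) = -0.002875
  f(1.557153) = 0.000012
  x_5 = 1.557153 - 0.000012×(1.557153 - 1.555395)/(0.000012 - (-0.002875))
       = 1.557146
Iteration 5:
  f(1.557153) = 0.000012
  f(1.557146) = 0.000000
  x_6 = 1.557146 - 0.000000×(1.557146 - 1.557153)/(0.000000 - 0.000012)
       = 1.557146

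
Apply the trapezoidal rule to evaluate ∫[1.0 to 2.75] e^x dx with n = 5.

f(x) = e^x
a = 1.0, b = 2.75, n = 5
h = (b - a)/n = 0.350000

Trapezoidal rule: (h/2)[f(x₀) + 2f(x₁) + 2f(x₂) + ... + f(xₙ)]

x_0 = 1.0000, f(x_0) = 2.718282, coefficient = 1
x_1 = 1.3500, f(x_1) = 3.857426, coefficient = 2
x_2 = 1.7000, f(x_2) = 5.473947, coefficient = 2
x_3 = 2.0500, f(x_3) = 7.767901, coefficient = 2
x_4 = 2.4000, f(x_4) = 11.023176, coefficient = 2
x_5 = 2.7500, f(x_5) = 15.642632, coefficient = 1

I ≈ (0.350000/2) × 74.605815 = 13.056018
Exact value: 12.924350
Error: 0.131667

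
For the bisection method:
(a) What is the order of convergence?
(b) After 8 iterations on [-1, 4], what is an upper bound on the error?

(a) Bisection has linear (order 1) convergence; the error is halved each step.

(b) Error bound = (b-a)/2^n = (4 - (-1))/2^{8}
    = 5/2^{8}

(a) 1 (linear); (b) error ≤ 1.95e-02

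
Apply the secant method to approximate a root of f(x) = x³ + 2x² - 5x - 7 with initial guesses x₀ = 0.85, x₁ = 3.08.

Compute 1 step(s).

f(x) = x³ + 2x² - 5x - 7
x₀ = 0.85, x₁ = 3.08

Secant formula: x_{n+1} = x_n - f(x_n)(x_n - x_{n-1})/(f(x_n) - f(x_{n-1}))

Iteration 1:
  f(0.850000) = -9.190875
  f(3.080000) = 25.790912
  x_2 = 3.080000 - 25.790912×(3.080000 - 0.850000)/(25.790912 - (-9.190875))
       = 1.435895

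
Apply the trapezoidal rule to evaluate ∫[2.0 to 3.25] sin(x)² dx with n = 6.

f(x) = sin(x)²
a = 2.0, b = 3.25, n = 6
h = (b - a)/n = 0.208333

Trapezoidal rule: (h/2)[f(x₀) + 2f(x₁) + 2f(x₂) + ... + f(xₙ)]

x_0 = 2.0000, f(x_0) = 0.826822, coefficient = 1
x_1 = 2.2083, f(x_1) = 0.645715, coefficient = 2
x_2 = 2.4167, f(x_2) = 0.439675, coefficient = 2
x_3 = 2.6250, f(x_3) = 0.243957, coefficient = 2
x_4 = 2.8333, f(x_4) = 0.092052, coefficient = 2
x_5 = 3.0417, f(x_5) = 0.009952, coefficient = 2
x_6 = 3.2500, f(x_6) = 0.011706, coefficient = 1

I ≈ (0.208333/2) × 3.701231 = 0.385545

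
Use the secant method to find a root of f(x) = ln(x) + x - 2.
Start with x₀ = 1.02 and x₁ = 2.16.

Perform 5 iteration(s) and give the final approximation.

f(x) = ln(x) + x - 2
x₀ = 1.02, x₁ = 2.16

Secant formula: x_{n+1} = x_n - f(x_n)(x_n - x_{n-1})/(f(x_n) - f(x_{n-1}))

Iteration 1:
  f(1.020000) = -0.960197
  f(2.160000) = 0.930108
  x_2 = 2.160000 - 0.930108×(2.160000 - 1.020000)/(0.930108 - (-0.960197))
       = 1.599073
Iteration 2:
  f(2.160000) = 0.930108
  f(1.599073) = 0.068497
  x_3 = 1.599073 - 0.068497×(1.599073 - 2.160000)/(0.068497 - 0.930108)
       = 1.554480
Iteration 3:
  f(1.599073) = 0.068497
  f(1.554480) = -0.004379
  x_4 = 1.554480 - (-0.004379)×(1.554480 - 1.599073)/(-0.004379 - 0.068497)
       = 1.557159
Iteration 4:
  f(1.554480) = -0.004379
  f(1.557159) = 0.000023
  x_5 = 1.557159 - 0.000023×(1.557159 - 1.554480)/(0.000023 - (-0.004379))
       = 1.557146
Iteration 5:
  f(1.557159) = 0.000023
  f(1.557146) = 0.000000
  x_6 = 1.557146 - 0.000000×(1.557146 - 1.557159)/(0.000000 - 0.000023)
       = 1.557146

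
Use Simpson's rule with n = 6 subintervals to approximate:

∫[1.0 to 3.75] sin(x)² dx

f(x) = sin(x)²
a = 1.0, b = 3.75, n = 6
h = (b - a)/n = 0.458333

Simpson's rule: (h/3)[f(x₀) + 4f(x₁) + 2f(x₂) + ... + f(xₙ)]

x_0 = 1.0000, f(x_0) = 0.708073, coefficient = 1
x_1 = 1.4583, f(x_1) = 0.987405, coefficient = 4
x_2 = 1.9167, f(x_2) = 0.885068, coefficient = 2
x_3 = 2.3750, f(x_3) = 0.481199, coefficient = 4
x_4 = 2.8333, f(x_4) = 0.092052, coefficient = 2
x_5 = 3.2917, f(x_5) = 0.022354, coefficient = 4
x_6 = 3.7500, f(x_6) = 0.326682, coefficient = 1

I ≈ (0.458333/3) × 8.952828 = 1.367793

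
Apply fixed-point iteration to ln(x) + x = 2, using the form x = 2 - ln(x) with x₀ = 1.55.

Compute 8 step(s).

Equation: ln(x) + x = 2
Fixed-point form: x = 2 - ln(x)
x₀ = 1.55

x_1 = g(1.550000) = 1.561745
x_2 = g(1.561745) = 1.554196
x_3 = g(1.554196) = 1.559042
x_4 = g(1.559042) = 1.555929
x_5 = g(1.555929) = 1.557927
x_6 = g(1.557927) = 1.556644
x_7 = g(1.556644) = 1.557468
x_8 = g(1.557468) = 1.556939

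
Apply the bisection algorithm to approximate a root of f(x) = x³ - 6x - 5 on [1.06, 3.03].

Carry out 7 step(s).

f(x) = x³ - 6x - 5
Initial interval: [1.06, 3.03]

Iteration 1:
  c_1 = (1.060000 + 3.030000)/2 = 2.045000
  f(c_1) = f(2.045000) = -8.717759
  f(a) × f(c) ≥ 0, new interval: [2.045000, 3.030000]
Iteration 2:
  c_2 = (2.045000 + 3.030000)/2 = 2.537500
  f(c_2) = f(2.537500) = -3.886275
  f(a) × f(c) ≥ 0, new interval: [2.537500, 3.030000]
Iteration 3:
  c_3 = (2.537500 + 3.030000)/2 = 2.783750
  f(c_3) = f(2.783750) = -0.130486
  f(a) × f(c) ≥ 0, new interval: [2.783750, 3.030000]
Iteration 4:
  c_4 = (2.783750 + 3.030000)/2 = 2.906875
  f(c_4) = f(2.906875) = 2.121618
  f(a) × f(c) < 0, new interval: [2.783750, 2.906875]
Iteration 5:
  c_5 = (2.783750 + 2.906875)/2 = 2.845312
  f(c_5) = f(2.845312) = 0.963215
  f(a) × f(c) < 0, new interval: [2.783750, 2.845312]
Iteration 6:
  c_6 = (2.783750 + 2.845312)/2 = 2.814531
  f(c_6) = f(2.814531) = 0.408364
  f(a) × f(c) < 0, new interval: [2.783750, 2.814531]
Iteration 7:
  c_7 = (2.783750 + 2.814531)/2 = 2.799141
  f(c_7) = f(2.799141) = 0.136950
  f(a) × f(c) < 0, new interval: [2.783750, 2.799141]

After 7 iteration(s), the approximation is c_7 = 2.799141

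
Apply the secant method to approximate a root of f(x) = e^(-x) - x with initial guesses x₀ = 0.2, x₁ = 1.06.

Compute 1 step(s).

f(x) = e^(-x) - x
x₀ = 0.2, x₁ = 1.06

Secant formula: x_{n+1} = x_n - f(x_n)(x_n - x_{n-1})/(f(x_n) - f(x_{n-1}))

Iteration 1:
  f(0.200000) = 0.618731
  f(1.060000) = -0.713544
  x_2 = 1.060000 - (-0.713544)×(1.060000 - 0.200000)/(-0.713544 - 0.618731)
       = 0.599398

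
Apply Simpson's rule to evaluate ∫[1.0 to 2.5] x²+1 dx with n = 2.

f(x) = x²+1
a = 1.0, b = 2.5, n = 2
h = (b - a)/n = 0.750000

Simpson's rule: (h/3)[f(x₀) + 4f(x₁) + 2f(x₂) + ... + f(xₙ)]

x_0 = 1.0000, f(x_0) = 2.000000, coefficient = 1
x_1 = 1.7500, f(x_1) = 4.062500, coefficient = 4
x_2 = 2.5000, f(x_2) = 7.250000, coefficient = 1

I ≈ (0.750000/3) × 25.500000 = 6.375000
Exact value: 6.375000
Error: 0.000000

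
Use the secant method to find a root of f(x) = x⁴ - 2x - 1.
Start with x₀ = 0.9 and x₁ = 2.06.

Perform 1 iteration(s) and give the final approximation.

f(x) = x⁴ - 2x - 1
x₀ = 0.9, x₁ = 2.06

Secant formula: x_{n+1} = x_n - f(x_n)(x_n - x_{n-1})/(f(x_n) - f(x_{n-1}))

Iteration 1:
  f(0.900000) = -2.143900
  f(2.060000) = 12.888141
  x_2 = 2.060000 - 12.888141×(2.060000 - 0.900000)/(12.888141 - (-2.143900))
       = 1.065442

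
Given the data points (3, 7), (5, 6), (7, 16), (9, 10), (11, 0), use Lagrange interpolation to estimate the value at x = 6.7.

Lagrange interpolation formula:
P(x) = Σ yᵢ × Lᵢ(x)
where Lᵢ(x) = Π_{j≠i} (x - xⱼ)/(xᵢ - xⱼ)

L_0(6.7) = (6.7 - 5)/(3 - 5) × (6.7 - 7)/(3 - 7) × (6.7 - 9)/(3 - 9) × (6.7 - 11)/(3 - 11) = -0.013135
L_1(6.7) = (6.7 - 3)/(5 - 3) × (6.7 - 7)/(5 - 7) × (6.7 - 9)/(5 - 9) × (6.7 - 11)/(5 - 11) = 0.114353
L_2(6.7) = (6.7 - 3)/(7 - 3) × (6.7 - 5)/(7 - 5) × (6.7 - 9)/(7 - 9) × (6.7 - 11)/(7 - 11) = 0.972002
L_3(6.7) = (6.7 - 3)/(9 - 3) × (6.7 - 5)/(9 - 5) × (6.7 - 7)/(9 - 7) × (6.7 - 11)/(9 - 11) = -0.084522
L_4(6.7) = (6.7 - 3)/(11 - 3) × (6.7 - 5)/(11 - 5) × (6.7 - 7)/(11 - 7) × (6.7 - 9)/(11 - 9) = 0.011302

P(6.7) = 7×L_0(6.7) + 6×L_1(6.7) + 16×L_2(6.7) + 10×L_3(6.7) + 0×L_4(6.7)
P(6.7) = 15.300979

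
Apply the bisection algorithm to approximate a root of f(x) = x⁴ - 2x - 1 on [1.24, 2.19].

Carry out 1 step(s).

f(x) = x⁴ - 2x - 1
Initial interval: [1.24, 2.19]

Iteration 1:
  c_1 = (1.240000 + 2.190000)/2 = 1.715000
  f(c_1) = f(1.715000) = 4.220805
  f(a) × f(c) < 0, new interval: [1.240000, 1.715000]

After 1 iteration(s), the approximation is c_1 = 1.715000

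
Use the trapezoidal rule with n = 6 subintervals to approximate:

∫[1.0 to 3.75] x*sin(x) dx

f(x) = x*sin(x)
a = 1.0, b = 3.75, n = 6
h = (b - a)/n = 0.458333

Trapezoidal rule: (h/2)[f(x₀) + 2f(x₁) + 2f(x₂) + ... + f(xₙ)]

x_0 = 1.0000, f(x_0) = 0.841471, coefficient = 1
x_1 = 1.4583, f(x_1) = 1.449121, coefficient = 2
x_2 = 1.9167, f(x_2) = 1.803163, coefficient = 2
x_3 = 2.3750, f(x_3) = 1.647502, coefficient = 2
x_4 = 2.8333, f(x_4) = 0.859635, coefficient = 2
x_5 = 3.2917, f(x_5) = -0.492141, coefficient = 2
x_6 = 3.7500, f(x_6) = -2.143355, coefficient = 1

I ≈ (0.458333/2) × 9.232674 = 2.115821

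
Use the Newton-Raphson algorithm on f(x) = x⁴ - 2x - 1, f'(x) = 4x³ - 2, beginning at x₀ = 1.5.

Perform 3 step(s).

f(x) = x⁴ - 2x - 1
f'(x) = 4x³ - 2
x₀ = 1.5

Newton-Raphson formula: x_{n+1} = x_n - f(x_n)/f'(x_n)

Iteration 1:
  f(1.500000) = 1.062500
  f'(1.500000) = 11.500000
  x_1 = 1.500000 - 1.062500/11.500000 = 1.407609
Iteration 2:
  f(1.407609) = 0.110579
  f'(1.407609) = 9.155931
  x_2 = 1.407609 - 0.110579/9.155931 = 1.395531
Iteration 3:
  f(1.395531) = 0.001724
  f'(1.395531) = 8.871234
  x_3 = 1.395531 - 0.001724/8.871234 = 1.395337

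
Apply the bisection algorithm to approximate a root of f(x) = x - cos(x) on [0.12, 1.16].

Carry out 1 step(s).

f(x) = x - cos(x)
Initial interval: [0.12, 1.16]

Iteration 1:
  c_1 = (0.120000 + 1.160000)/2 = 0.640000
  f(c_1) = f(0.640000) = -0.162096
  f(a) × f(c) ≥ 0, new interval: [0.640000, 1.160000]

After 1 iteration(s), the approximation is c_1 = 0.640000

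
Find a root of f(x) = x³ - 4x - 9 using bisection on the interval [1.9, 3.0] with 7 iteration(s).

f(x) = x³ - 4x - 9
Initial interval: [1.9, 3.0]

Iteration 1:
  c_1 = (1.900000 + 3.000000)/2 = 2.450000
  f(c_1) = f(2.450000) = -4.093875
  f(a) × f(c) ≥ 0, new interval: [2.450000, 3.000000]
Iteration 2:
  c_2 = (2.450000 + 3.000000)/2 = 2.725000
  f(c_2) = f(2.725000) = 0.334828
  f(a) × f(c) < 0, new interval: [2.450000, 2.725000]
Iteration 3:
  c_3 = (2.450000 + 2.725000)/2 = 2.587500
  f(c_3) = f(2.587500) = -2.026283
  f(a) × f(c) ≥ 0, new interval: [2.587500, 2.725000]
Iteration 4:
  c_4 = (2.587500 + 2.725000)/2 = 2.656250
  f(c_4) = f(2.656250) = -0.883392
  f(a) × f(c) ≥ 0, new interval: [2.656250, 2.725000]
Iteration 5:
  c_5 = (2.656250 + 2.725000)/2 = 2.690625
  f(c_5) = f(2.690625) = -0.283820
  f(a) × f(c) ≥ 0, new interval: [2.690625, 2.725000]
Iteration 6:
  c_6 = (2.690625 + 2.725000)/2 = 2.707813
  f(c_6) = f(2.707813) = 0.023104
  f(a) × f(c) < 0, new interval: [2.690625, 2.707813]
Iteration 7:
  c_7 = (2.690625 + 2.707813)/2 = 2.699219
  f(c_7) = f(2.699219) = -0.130956
  f(a) × f(c) ≥ 0, new interval: [2.699219, 2.707813]

After 7 iteration(s), the approximation is c_7 = 2.699219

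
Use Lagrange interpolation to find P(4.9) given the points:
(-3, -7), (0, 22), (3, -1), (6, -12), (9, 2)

Lagrange interpolation formula:
P(x) = Σ yᵢ × Lᵢ(x)
where Lᵢ(x) = Π_{j≠i} (x - xⱼ)/(xᵢ - xⱼ)

L_0(4.9) = (4.9 - 0)/(-3 - 0) × (4.9 - 3)/(-3 - 3) × (4.9 - 6)/(-3 - 6) × (4.9 - 9)/(-3 - 9) = 0.021599
L_1(4.9) = (4.9 - (-3))/(0 - (-3)) × (4.9 - 3)/(0 - 3) × (4.9 - 6)/(0 - 6) × (4.9 - 9)/(0 - 9) = -0.139290
L_2(4.9) = (4.9 - (-3))/(3 - (-3)) × (4.9 - 0)/(3 - 0) × (4.9 - 6)/(3 - 6) × (4.9 - 9)/(3 - 9) = 0.538834
L_3(4.9) = (4.9 - (-3))/(6 - (-3)) × (4.9 - 0)/(6 - 0) × (4.9 - 3)/(6 - 3) × (4.9 - 9)/(6 - 9) = 0.620475
L_4(4.9) = (4.9 - (-3))/(9 - (-3)) × (4.9 - 0)/(9 - 0) × (4.9 - 3)/(9 - 3) × (4.9 - 6)/(9 - 6) = -0.041617

P(4.9) = (-7)×L_0(4.9) + 22×L_1(4.9) + (-1)×L_2(4.9) + (-12)×L_3(4.9) + 2×L_4(4.9)
P(4.9) = -11.283348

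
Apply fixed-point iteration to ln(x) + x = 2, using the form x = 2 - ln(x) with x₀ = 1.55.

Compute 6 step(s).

Equation: ln(x) + x = 2
Fixed-point form: x = 2 - ln(x)
x₀ = 1.55

x_1 = g(1.550000) = 1.561745
x_2 = g(1.561745) = 1.554196
x_3 = g(1.554196) = 1.559042
x_4 = g(1.559042) = 1.555929
x_5 = g(1.555929) = 1.557927
x_6 = g(1.557927) = 1.556644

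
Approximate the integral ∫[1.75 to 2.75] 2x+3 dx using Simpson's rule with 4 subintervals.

f(x) = 2x+3
a = 1.75, b = 2.75, n = 4
h = (b - a)/n = 0.250000

Simpson's rule: (h/3)[f(x₀) + 4f(x₁) + 2f(x₂) + ... + f(xₙ)]

x_0 = 1.7500, f(x_0) = 6.500000, coefficient = 1
x_1 = 2.0000, f(x_1) = 7.000000, coefficient = 4
x_2 = 2.2500, f(x_2) = 7.500000, coefficient = 2
x_3 = 2.5000, f(x_3) = 8.000000, coefficient = 4
x_4 = 2.7500, f(x_4) = 8.500000, coefficient = 1

I ≈ (0.250000/3) × 90.000000 = 7.500000
Exact value: 7.500000
Error: 0.000000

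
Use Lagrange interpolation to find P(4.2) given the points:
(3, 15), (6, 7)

Lagrange interpolation formula:
P(x) = Σ yᵢ × Lᵢ(x)
where Lᵢ(x) = Π_{j≠i} (x - xⱼ)/(xᵢ - xⱼ)

L_0(4.2) = (4.2 - 6)/(3 - 6) = 0.600000
L_1(4.2) = (4.2 - 3)/(6 - 3) = 0.400000

P(4.2) = 15×L_0(4.2) + 7×L_1(4.2)
P(4.2) = 11.800000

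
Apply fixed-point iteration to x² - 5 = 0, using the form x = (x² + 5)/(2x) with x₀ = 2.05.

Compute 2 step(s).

Equation: x² - 5 = 0
Fixed-point form: x = (x² + 5)/(2x)
x₀ = 2.05

x_1 = g(2.050000) = 2.244512
x_2 = g(2.244512) = 2.236084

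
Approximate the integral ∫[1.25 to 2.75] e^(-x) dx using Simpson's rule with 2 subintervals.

f(x) = e^(-x)
a = 1.25, b = 2.75, n = 2
h = (b - a)/n = 0.750000

Simpson's rule: (h/3)[f(x₀) + 4f(x₁) + 2f(x₂) + ... + f(xₙ)]

x_0 = 1.2500, f(x_0) = 0.286505, coefficient = 1
x_1 = 2.0000, f(x_1) = 0.135335, coefficient = 4
x_2 = 2.7500, f(x_2) = 0.063928, coefficient = 1

I ≈ (0.750000/3) × 0.891774 = 0.222943
Exact value: 0.222577
Error: 0.000367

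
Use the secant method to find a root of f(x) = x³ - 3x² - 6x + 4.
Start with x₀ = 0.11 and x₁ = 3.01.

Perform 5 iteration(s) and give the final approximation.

f(x) = x³ - 3x² - 6x + 4
x₀ = 0.11, x₁ = 3.01

Secant formula: x_{n+1} = x_n - f(x_n)(x_n - x_{n-1})/(f(x_n) - f(x_{n-1}))

Iteration 1:
  f(0.110000) = 3.305031
  f(3.010000) = -13.969399
  x_2 = 3.010000 - (-13.969399)×(3.010000 - 0.110000)/(-13.969399 - 3.305031)
       = 0.664843
Iteration 2:
  f(3.010000) = -13.969399
  f(0.664843) = -1.021232
  x_3 = 0.664843 - (-1.021232)×(0.664843 - 3.010000)/(-1.021232 - (-13.969399))
       = 0.479878
Iteration 3:
  f(0.664843) = -1.021232
  f(0.479878) = 0.540389
  x_4 = 0.479878 - 0.540389×(0.479878 - 0.664843)/(0.540389 - (-1.021232))
       = 0.543884
Iteration 4:
  f(0.479878) = 0.540389
  f(0.543884) = 0.010153
  x_5 = 0.543884 - 0.010153×(0.543884 - 0.479878)/(0.010153 - 0.540389)
       = 0.545110
Iteration 5:
  f(0.543884) = 0.010153
  f(0.545110) = -0.000114
  x_6 = 0.545110 - (-0.000114)×(0.545110 - 0.543884)/(-0.000114 - 0.010153)
       = 0.545096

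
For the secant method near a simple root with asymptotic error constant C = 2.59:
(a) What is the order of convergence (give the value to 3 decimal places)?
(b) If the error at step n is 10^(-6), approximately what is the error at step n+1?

(a) Secant method has superlinear convergence with order φ = (1+√5)/2 ≈ 1.618.
    This means |e_{n+1}| ≈ C|e_n|^1.618.

(b) With |e_n| = 10^(-6) and C = 2.59:
    |e_{n+1}| ≈ 2.59 × (10^(-6))^1.618 = 2.59 × 10^(-9.71)

(a) ≈ 1.618 (golden ratio); (b) |e_{n+1}| ≈ 5.071e-10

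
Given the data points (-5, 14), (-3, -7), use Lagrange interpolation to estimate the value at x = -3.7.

Lagrange interpolation formula:
P(x) = Σ yᵢ × Lᵢ(x)
where Lᵢ(x) = Π_{j≠i} (x - xⱼ)/(xᵢ - xⱼ)

L_0(-3.7) = (-3.7 - (-3))/(-5 - (-3)) = 0.350000
L_1(-3.7) = (-3.7 - (-5))/(-3 - (-5)) = 0.650000

P(-3.7) = 14×L_0(-3.7) + (-7)×L_1(-3.7)
P(-3.7) = 0.350000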